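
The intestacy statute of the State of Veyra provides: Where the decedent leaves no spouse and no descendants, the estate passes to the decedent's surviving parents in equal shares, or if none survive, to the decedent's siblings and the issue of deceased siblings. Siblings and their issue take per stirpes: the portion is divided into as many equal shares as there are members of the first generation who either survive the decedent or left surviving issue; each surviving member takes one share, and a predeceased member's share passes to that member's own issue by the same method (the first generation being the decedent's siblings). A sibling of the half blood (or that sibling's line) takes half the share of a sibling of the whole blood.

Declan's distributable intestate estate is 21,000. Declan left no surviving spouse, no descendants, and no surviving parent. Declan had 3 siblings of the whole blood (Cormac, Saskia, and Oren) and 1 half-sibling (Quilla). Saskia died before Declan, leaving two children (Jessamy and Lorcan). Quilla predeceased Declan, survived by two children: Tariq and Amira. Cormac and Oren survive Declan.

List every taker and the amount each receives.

The entire 21,000 passes to the siblings and their issue.
Counting each half-blood sibling's line as half a unit, there are 7/2 units in 21,000, so one unit is 6,000. Whole-blood lines (Cormac, Saskia, and Oren) take 6,000 each; half-blood lines (Quilla) take 3,000 each.
Saskia's share (6,000) is divided into 2 shares of 3,000: Jessamy and Lorcan each take 3,000.
Quilla's share (3,000) is divided into 2 shares of 1,500: Tariq and Amira each take 1,500.

Cormac: 6,000; Jessamy: 3,000; Lorcan: 3,000; Tariq: 1,500; Amira: 1,500; Oren: 6,000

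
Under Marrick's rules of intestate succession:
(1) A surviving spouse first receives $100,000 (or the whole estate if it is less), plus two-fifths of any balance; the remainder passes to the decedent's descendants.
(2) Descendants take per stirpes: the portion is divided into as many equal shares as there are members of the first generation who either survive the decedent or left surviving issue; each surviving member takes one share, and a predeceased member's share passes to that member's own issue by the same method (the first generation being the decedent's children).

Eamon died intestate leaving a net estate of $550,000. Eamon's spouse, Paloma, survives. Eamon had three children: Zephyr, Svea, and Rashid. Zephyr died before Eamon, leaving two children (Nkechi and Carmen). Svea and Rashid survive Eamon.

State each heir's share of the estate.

Paloma first takes $100,000, leaving a balance of $450,000. Paloma then takes two-fifths of the balance ($180,000), for a total of $280,000. The remaining $270,000 passes to the descendants.
The descendants' portion ($270,000) is divided into 3 shares of $90,000: Svea and Rashid each take $90,000; Zephyr's $90,000 share passes to Zephyr's issue.
Zephyr's share ($90,000) is divided into 2 shares of $45,000: Nkechi and Carmen each take $45,000.

Paloma: $280,000; Nkechi: $45,000; Carmen: $45,000; Svea: $90,000; Rashid: $90,000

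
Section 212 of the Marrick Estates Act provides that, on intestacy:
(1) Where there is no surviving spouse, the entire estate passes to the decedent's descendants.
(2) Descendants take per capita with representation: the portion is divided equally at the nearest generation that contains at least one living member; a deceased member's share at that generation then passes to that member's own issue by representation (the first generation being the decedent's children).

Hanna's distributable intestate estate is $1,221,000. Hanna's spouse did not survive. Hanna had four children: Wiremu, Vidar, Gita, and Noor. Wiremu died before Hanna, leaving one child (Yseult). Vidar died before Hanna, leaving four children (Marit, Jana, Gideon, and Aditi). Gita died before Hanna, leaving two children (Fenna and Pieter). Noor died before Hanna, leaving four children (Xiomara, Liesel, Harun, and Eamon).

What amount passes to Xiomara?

The entire $1,221,000 passes to the descendants.
No child survives, so the initial division is made at the grandchildren's generation.
That amount ($1,221,000) is divided into 11 shares of $111,000: Yseult, Marit, Jana, Gideon, Aditi, Fenna, Pieter, Xiomara, Liesel, Harun, and Eamon each take $111,000.

Xiomara receives $111,000.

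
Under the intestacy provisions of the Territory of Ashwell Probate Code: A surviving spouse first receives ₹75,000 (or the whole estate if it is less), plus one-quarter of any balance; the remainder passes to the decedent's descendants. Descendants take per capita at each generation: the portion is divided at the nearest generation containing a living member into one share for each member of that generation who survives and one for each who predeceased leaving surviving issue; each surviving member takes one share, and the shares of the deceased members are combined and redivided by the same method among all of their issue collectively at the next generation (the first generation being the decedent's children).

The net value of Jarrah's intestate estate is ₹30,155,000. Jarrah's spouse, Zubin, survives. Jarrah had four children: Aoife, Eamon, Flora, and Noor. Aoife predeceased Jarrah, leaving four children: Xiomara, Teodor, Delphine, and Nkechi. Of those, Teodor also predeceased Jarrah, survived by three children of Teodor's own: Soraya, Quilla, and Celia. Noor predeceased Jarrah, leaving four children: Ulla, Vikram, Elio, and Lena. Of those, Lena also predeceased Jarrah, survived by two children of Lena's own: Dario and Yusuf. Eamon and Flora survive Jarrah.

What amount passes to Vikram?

Zubin first takes ₹75,000, leaving a balance of ₹30,080,000. Zubin then takes one-quarter of the balance (₹7,520,000), for a total of ₹7,595,000. The remaining ₹22,560,000 passes to the descendants.
The descendants' portion (₹22,560,000) is divided at the children's generation into 4 shares of ₹5,640,000. Eamon and Flora each take ₹5,640,000. The 2 shares of the deceased (Aoife and Noor) are combined into a pool of ₹11,280,000.
That pool (₹11,280,000) is divided at the grandchildren's generation into 8 shares of ₹1,410,000. Xiomara, Delphine, Nkechi, Ulla, Vikram, and Elio each take ₹1,410,000. The 2 shares of the deceased (Teodor and Lena) are combined into a pool of ₹2,820,000.
That pool (₹2,820,000) is divided at the great-grandchildren's generation equally among Soraya, Quilla, Celia, Dario, and Yusuf: ₹564,000 each.

Vikram receives ₹1,410,000.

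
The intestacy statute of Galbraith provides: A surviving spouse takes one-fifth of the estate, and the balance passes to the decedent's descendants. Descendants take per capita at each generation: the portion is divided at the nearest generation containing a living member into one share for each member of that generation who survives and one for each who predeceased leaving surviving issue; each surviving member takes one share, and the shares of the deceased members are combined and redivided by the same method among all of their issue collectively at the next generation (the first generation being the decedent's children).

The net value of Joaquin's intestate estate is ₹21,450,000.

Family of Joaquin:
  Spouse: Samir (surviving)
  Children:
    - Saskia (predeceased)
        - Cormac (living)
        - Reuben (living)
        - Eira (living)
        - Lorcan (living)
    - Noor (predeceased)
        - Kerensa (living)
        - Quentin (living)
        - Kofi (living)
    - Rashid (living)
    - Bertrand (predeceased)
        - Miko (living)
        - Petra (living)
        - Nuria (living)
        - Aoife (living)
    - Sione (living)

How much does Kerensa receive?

Samir takes one-fifth of ₹21,450,000 = ₹4,290,000. The remaining ₹17,160,000 passes to the descendants.
The descendants' portion (₹17,160,000) is divided at the children's generation into 5 shares of ₹3,432,000. Rashid and Sione each take ₹3,432,000. The 3 shares of the deceased (Saskia, Noor, and Bertrand) are combined into a pool of ₹10,296,000.
That pool (₹10,296,000) is divided at the grandchildren's generation equally among Cormac, Reuben, Eira, Lorcan, Kerensa, Quentin, Kofi, Miko, Petra, Nuria, and Aoife: ₹936,000 each.

Kerensa receives ₹936,000.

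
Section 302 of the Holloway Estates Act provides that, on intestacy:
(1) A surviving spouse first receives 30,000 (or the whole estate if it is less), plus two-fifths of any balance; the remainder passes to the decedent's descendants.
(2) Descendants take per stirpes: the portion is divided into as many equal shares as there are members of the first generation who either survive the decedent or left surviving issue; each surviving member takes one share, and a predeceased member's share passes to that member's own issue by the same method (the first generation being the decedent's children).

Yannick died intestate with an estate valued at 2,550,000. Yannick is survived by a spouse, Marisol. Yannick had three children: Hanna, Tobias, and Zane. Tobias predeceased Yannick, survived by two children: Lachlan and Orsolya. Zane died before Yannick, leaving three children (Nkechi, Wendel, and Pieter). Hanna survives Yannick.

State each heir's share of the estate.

Marisol: 1,038,000; Hanna: 504,000; Lachlan: 252,000; Orsolya: 252,000; Nkechi: 168,000; Wendel: 168,000; Pieter: 168,000

Marisol first takes 30,000, leaving a balance of 2,520,000. Marisol then takes two-fifths of the balance (1,008,000), for a total of 1,038,000. The remaining 1,512,000 passes to the descendants.
The descendants' portion (1,512,000) is divided into 3 shares of 504,000: Hanna takes 504,000; Tobias's 504,000 share passes to Tobias's issue; Zane's 504,000 share passes to Zane's issue.
Tobias's share (504,000) is divided into 2 shares of 252,000: Lachlan and Orsolya each take 252,000.
Zane's share (504,000) is divided into 3 shares of 168,000: Nkechi, Wendel, and Pieter each take 168,000.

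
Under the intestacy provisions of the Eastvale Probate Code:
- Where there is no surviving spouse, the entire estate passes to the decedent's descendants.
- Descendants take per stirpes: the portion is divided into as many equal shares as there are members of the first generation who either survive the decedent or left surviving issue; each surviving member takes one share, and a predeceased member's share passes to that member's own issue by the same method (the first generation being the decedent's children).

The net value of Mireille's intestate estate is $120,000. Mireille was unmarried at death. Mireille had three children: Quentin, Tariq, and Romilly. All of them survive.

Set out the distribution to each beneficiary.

The entire $120,000 passes to the descendants.
That amount ($120,000) is divided into 3 shares of $40,000: Quentin, Tariq, and Romilly each take $40,000.

Quentin: $40,000; Tariq: $40,000; Romilly: $40,000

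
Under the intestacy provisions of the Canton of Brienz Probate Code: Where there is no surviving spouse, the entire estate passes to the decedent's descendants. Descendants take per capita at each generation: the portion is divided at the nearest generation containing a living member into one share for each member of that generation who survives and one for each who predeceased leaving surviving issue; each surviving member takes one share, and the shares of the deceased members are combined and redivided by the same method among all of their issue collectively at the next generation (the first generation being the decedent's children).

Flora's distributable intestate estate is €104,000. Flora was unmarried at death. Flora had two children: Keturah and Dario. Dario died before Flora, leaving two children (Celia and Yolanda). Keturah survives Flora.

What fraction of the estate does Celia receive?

Celia receives 1/4 of the estate.

The entire €104,000 passes to the descendants.
That amount (€104,000) is divided at the children's generation into 2 shares of €52,000. Keturah takes €52,000. The remaining share for the deceased Dario (€52,000) is carried to the next generation.
That pool (€52,000) is divided at the grandchildren's generation equally among Celia and Yolanda: €26,000 each.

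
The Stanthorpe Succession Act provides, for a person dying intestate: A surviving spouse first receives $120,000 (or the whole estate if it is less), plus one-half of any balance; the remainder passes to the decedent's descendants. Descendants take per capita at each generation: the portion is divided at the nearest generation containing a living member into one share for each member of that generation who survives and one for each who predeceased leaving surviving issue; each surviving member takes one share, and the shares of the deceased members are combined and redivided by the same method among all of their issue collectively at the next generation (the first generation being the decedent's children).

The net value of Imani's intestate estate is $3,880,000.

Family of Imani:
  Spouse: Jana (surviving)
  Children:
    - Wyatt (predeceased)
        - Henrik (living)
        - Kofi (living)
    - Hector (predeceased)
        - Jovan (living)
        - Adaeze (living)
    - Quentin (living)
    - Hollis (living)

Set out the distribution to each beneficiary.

Jana: $2,000,000; Henrik: $235,000; Kofi: $235,000; Jovan: $235,000; Adaeze: $235,000; Quentin: $470,000; Hollis: $470,000

Jana first takes $120,000, leaving a balance of $3,760,000. Jana then takes one-half of the balance ($1,880,000), for a total of $2,000,000. The remaining $1,880,000 passes to the descendants.
The descendants' portion ($1,880,000) is divided at the children's generation into 4 shares of $470,000. Quentin and Hollis each take $470,000. The 2 shares of the deceased (Wyatt and Hector) are combined into a pool of $940,000.
That pool ($940,000) is divided at the grandchildren's generation equally among Henrik, Kofi, Jovan, and Adaeze: $235,000 each.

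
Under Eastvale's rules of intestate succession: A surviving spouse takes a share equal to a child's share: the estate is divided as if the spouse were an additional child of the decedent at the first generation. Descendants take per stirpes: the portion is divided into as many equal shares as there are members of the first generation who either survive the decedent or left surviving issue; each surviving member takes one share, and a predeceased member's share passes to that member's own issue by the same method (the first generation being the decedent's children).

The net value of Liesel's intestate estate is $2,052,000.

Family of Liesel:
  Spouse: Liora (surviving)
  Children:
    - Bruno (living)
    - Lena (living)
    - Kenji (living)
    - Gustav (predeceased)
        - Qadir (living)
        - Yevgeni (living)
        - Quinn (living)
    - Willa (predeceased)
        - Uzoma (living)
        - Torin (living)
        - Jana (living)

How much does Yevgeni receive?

Yevgeni receives $114,000.

The spouse counts as an additional share at the children's level, so there are 6 primary shares of $342,000. Liora takes one such share ($342,000).
The children's combined portion ($1,710,000) is divided into 5 shares of $342,000: Bruno, Lena, and Kenji each take $342,000; Gustav's $342,000 share passes to Gustav's issue; Willa's $342,000 share passes to Willa's issue.
Gustav's share ($342,000) is divided into 3 shares of $114,000: Qadir, Yevgeni, and Quinn each take $114,000.
Willa's share ($342,000) is divided into 3 shares of $114,000: Uzoma, Torin, and Jana each take $114,000.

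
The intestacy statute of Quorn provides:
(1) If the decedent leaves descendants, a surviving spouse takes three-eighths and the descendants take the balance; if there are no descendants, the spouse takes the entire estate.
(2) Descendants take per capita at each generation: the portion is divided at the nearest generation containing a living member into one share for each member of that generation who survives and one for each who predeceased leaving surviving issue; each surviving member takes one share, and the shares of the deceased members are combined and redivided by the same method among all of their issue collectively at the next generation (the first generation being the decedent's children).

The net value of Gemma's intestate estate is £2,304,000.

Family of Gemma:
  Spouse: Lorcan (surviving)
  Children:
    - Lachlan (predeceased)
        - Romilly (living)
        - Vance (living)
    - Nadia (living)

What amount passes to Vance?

Lorcan takes three-eighths of £2,304,000 = £864,000. The remaining £1,440,000 passes to the descendants.
The descendants' portion (£1,440,000) is divided at the children's generation into 2 shares of £720,000. Nadia takes £720,000. The remaining share for the deceased Lachlan (£720,000) is carried to the next generation.
That pool (£720,000) is divided at the grandchildren's generation equally among Romilly and Vance: £360,000 each.

Vance receives £360,000.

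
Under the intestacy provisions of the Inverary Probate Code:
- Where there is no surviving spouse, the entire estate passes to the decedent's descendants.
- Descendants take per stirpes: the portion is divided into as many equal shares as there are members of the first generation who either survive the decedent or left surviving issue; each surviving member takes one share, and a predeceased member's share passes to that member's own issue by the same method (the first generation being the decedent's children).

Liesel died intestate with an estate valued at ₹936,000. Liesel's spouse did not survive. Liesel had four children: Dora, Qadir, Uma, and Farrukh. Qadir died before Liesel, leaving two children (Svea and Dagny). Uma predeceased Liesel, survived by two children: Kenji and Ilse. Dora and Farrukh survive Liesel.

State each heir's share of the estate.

Dora: ₹234,000; Svea: ₹117,000; Dagny: ₹117,000; Kenji: ₹117,000; Ilse: ₹117,000; Farrukh: ₹234,000

The entire ₹936,000 passes to the descendants.
That amount (₹936,000) is divided into 4 shares of ₹234,000: Dora and Farrukh each take ₹234,000; Qadir's ₹234,000 share passes to Qadir's issue; Uma's ₹234,000 share passes to Uma's issue.
Qadir's share (₹234,000) is divided into 2 shares of ₹117,000: Svea and Dagny each take ₹117,000.
Uma's share (₹234,000) is divided into 2 shares of ₹117,000: Kenji and Ilse each take ₹117,000.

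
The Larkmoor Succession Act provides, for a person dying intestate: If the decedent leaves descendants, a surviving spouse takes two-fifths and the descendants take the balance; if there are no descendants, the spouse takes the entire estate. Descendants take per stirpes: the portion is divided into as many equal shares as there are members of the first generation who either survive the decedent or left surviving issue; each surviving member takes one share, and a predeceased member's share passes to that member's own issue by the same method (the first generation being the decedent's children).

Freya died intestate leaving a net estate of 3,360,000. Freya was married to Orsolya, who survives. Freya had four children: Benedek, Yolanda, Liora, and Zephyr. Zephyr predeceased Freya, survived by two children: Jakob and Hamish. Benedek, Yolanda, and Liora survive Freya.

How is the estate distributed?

Orsolya: 1,344,000; Benedek: 504,000; Yolanda: 504,000; Liora: 504,000; Jakob: 252,000; Hamish: 252,000

Orsolya takes two-fifths of 3,360,000 = 1,344,000. The remaining 2,016,000 passes to the descendants.
The descendants' portion (2,016,000) is divided into 4 shares of 504,000: Benedek, Yolanda, and Liora each take 504,000; Zephyr's 504,000 share passes to Zephyr's issue.
Zephyr's share (504,000) is divided into 2 shares of 252,000: Jakob and Hamish each take 252,000.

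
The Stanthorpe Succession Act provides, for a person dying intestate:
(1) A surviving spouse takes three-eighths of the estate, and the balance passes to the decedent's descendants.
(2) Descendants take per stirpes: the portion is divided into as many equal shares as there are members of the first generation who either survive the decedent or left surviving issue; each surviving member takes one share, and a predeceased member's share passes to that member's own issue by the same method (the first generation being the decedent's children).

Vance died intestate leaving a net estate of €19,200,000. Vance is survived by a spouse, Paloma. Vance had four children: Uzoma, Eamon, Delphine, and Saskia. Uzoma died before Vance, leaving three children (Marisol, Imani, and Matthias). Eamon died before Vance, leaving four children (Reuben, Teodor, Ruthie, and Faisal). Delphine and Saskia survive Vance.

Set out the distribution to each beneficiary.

Paloma takes three-eighths of €19,200,000 = €7,200,000. The remaining €12,000,000 passes to the descendants.
The descendants' portion (€12,000,000) is divided into 4 shares of €3,000,000: Delphine and Saskia each take €3,000,000; Uzoma's €3,000,000 share passes to Uzoma's issue; Eamon's €3,000,000 share passes to Eamon's issue.
Uzoma's share (€3,000,000) is divided into 3 shares of €1,000,000: Marisol, Imani, and Matthias each take €1,000,000.
Eamon's share (€3,000,000) is divided into 4 shares of €750,000: Reuben, Teodor, Ruthie, and Faisal each take €750,000.

Paloma: €7,200,000; Marisol: €1,000,000; Imani: €1,000,000; Matthias: €1,000,000; Reuben: €750,000; Teodor: €750,000; Ruthie: €750,000; Faisal: €750,000; Delphine: €3,000,000; Saskia: €3,000,000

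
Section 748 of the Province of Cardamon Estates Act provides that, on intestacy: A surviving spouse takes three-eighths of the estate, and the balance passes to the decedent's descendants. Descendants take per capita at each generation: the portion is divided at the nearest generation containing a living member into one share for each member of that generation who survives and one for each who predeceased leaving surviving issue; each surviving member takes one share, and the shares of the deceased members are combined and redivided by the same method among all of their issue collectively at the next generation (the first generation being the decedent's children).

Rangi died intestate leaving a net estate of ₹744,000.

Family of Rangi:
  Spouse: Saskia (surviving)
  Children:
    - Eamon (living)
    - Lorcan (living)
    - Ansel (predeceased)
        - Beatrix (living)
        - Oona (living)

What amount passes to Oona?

Saskia takes three-eighths of ₹744,000 = ₹279,000. The remaining ₹465,000 passes to the descendants.
The descendants' portion (₹465,000) is divided at the children's generation into 3 shares of ₹155,000. Eamon and Lorcan each take ₹155,000. The remaining share for the deceased Ansel (₹155,000) is carried to the next generation.
That pool (₹155,000) is divided at the grandchildren's generation equally among Beatrix and Oona: ₹77,500 each.

Oona receives ₹77,500.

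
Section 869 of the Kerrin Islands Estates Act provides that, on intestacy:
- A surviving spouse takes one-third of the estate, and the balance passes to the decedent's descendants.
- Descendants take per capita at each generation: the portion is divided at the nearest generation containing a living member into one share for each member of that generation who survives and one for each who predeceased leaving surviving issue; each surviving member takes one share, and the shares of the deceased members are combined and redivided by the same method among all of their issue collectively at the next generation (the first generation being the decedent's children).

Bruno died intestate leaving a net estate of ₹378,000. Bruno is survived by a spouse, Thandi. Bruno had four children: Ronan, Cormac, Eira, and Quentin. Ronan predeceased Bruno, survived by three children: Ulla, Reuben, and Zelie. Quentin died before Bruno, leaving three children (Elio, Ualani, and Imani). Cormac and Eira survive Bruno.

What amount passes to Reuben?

Thandi takes one-third of ₹378,000 = ₹126,000. The remaining ₹252,000 passes to the descendants.
The descendants' portion (₹252,000) is divided at the children's generation into 4 shares of ₹63,000. Cormac and Eira each take ₹63,000. The 2 shares of the deceased (Ronan and Quentin) are combined into a pool of ₹126,000.
That pool (₹126,000) is divided at the grandchildren's generation equally among Ulla, Reuben, Zelie, Elio, Ualani, and Imani: ₹21,000 each.

Reuben receives ₹21,000.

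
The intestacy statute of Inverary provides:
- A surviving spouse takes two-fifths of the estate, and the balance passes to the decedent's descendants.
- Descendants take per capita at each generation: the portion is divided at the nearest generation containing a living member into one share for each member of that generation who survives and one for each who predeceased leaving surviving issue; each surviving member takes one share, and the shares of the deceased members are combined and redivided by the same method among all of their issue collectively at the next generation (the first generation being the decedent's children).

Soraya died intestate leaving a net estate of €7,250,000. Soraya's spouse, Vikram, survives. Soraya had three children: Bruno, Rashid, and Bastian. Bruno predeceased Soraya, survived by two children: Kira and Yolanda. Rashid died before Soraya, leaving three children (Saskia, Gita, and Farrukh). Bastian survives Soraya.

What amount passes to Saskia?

Vikram takes two-fifths of €7,250,000 = €2,900,000. The remaining €4,350,000 passes to the descendants.
The descendants' portion (€4,350,000) is divided at the children's generation into 3 shares of €1,450,000. Bastian takes €1,450,000. The 2 shares of the deceased (Bruno and Rashid) are combined into a pool of €2,900,000.
That pool (€2,900,000) is divided at the grandchildren's generation equally among Kira, Yolanda, Saskia, Gita, and Farrukh: €580,000 each.

Saskia receives €580,000.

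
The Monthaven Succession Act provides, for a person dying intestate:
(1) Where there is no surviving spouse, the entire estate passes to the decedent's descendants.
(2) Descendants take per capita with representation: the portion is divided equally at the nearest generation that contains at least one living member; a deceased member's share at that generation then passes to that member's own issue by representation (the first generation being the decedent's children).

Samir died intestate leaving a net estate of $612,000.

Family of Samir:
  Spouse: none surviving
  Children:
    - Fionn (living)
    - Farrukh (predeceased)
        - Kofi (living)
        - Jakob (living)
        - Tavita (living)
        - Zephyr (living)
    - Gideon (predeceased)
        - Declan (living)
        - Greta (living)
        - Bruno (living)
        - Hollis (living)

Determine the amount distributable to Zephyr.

Zephyr receives $51,000.

The entire $612,000 passes to the descendants.
That amount ($612,000) is divided into 3 shares of $204,000: Fionn takes $204,000; Farrukh's $204,000 share passes to Farrukh's issue; Gideon's $204,000 share passes to Gideon's issue.
Farrukh's share ($204,000) is divided into 4 shares of $51,000: Kofi, Jakob, Tavita, and Zephyr each take $51,000.
Gideon's share ($204,000) is divided into 4 shares of $51,000: Declan, Greta, Bruno, and Hollis each take $51,000.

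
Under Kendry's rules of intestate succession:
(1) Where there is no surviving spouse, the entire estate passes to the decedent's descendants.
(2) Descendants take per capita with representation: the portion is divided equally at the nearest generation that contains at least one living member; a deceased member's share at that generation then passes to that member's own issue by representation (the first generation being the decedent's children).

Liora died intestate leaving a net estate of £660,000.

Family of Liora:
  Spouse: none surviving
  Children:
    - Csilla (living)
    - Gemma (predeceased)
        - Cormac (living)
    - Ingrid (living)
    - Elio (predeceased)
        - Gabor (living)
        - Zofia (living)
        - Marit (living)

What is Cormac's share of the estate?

The entire £660,000 passes to the descendants.
That amount (£660,000) is divided into 4 shares of £165,000: Csilla and Ingrid each take £165,000; Gemma's £165,000 share passes to Gemma's issue; Elio's £165,000 share passes to Elio's issue.
Gemma's share (£165,000) passes entirely to Cormac.
Elio's share (£165,000) is divided into 3 shares of £55,000: Gabor, Zofia, and Marit each take £55,000.

Cormac receives £165,000.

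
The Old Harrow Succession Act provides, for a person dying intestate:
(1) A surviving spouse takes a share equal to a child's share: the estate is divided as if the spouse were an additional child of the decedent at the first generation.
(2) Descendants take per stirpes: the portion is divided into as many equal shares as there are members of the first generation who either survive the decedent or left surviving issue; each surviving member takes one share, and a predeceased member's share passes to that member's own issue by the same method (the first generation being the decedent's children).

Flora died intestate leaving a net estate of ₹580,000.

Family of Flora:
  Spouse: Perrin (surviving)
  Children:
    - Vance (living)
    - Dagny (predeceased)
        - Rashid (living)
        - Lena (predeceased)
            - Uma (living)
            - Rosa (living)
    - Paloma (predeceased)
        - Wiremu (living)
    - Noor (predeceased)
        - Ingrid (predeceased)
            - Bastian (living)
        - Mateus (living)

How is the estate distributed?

Perrin: ₹116,000; Vance: ₹116,000; Rashid: ₹58,000; Uma: ₹29,000; Rosa: ₹29,000; Wiremu: ₹116,000; Bastian: ₹58,000; Mateus: ₹58,000

The spouse counts as an additional share at the children's level, so there are 5 primary shares of ₹116,000. Perrin takes one such share (₹116,000).
The children's combined portion (₹464,000) is divided into 4 shares of ₹116,000: Vance takes ₹116,000; Dagny's ₹116,000 share passes to Dagny's issue; Paloma's ₹116,000 share passes to Paloma's issue; Noor's ₹116,000 share passes to Noor's issue.
Dagny's share (₹116,000) is divided into 2 shares of ₹58,000: Rashid takes ₹58,000; Lena's ₹58,000 share passes to Lena's issue.
Lena's share (₹58,000) is divided into 2 shares of ₹29,000: Uma and Rosa each take ₹29,000.
Paloma's share (₹116,000) passes entirely to Wiremu.
Noor's share (₹116,000) is divided into 2 shares of ₹58,000: Mateus takes ₹58,000; Ingrid's ₹58,000 share passes to Ingrid's issue.
Ingrid's share (₹58,000) passes entirely to Bastian.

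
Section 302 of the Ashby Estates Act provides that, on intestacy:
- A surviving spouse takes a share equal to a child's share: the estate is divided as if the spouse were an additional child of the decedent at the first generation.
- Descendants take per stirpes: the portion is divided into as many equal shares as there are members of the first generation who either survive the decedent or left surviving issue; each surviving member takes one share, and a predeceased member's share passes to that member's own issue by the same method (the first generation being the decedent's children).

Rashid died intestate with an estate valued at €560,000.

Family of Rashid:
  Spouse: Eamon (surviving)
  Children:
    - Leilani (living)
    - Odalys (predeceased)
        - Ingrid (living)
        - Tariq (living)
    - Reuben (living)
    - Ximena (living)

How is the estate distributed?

The spouse counts as an additional share at the children's level, so there are 5 primary shares of €112,000. Eamon takes one such share (€112,000).
The children's combined portion (€448,000) is divided into 4 shares of €112,000: Leilani, Reuben, and Ximena each take €112,000; Odalys's €112,000 share passes to Odalys's issue.
Odalys's share (€112,000) is divided into 2 shares of €56,000: Ingrid and Tariq each take €56,000.

Eamon: €112,000; Leilani: €112,000; Ingrid: €56,000; Tariq: €56,000; Reuben: €112,000; Ximena: €112,000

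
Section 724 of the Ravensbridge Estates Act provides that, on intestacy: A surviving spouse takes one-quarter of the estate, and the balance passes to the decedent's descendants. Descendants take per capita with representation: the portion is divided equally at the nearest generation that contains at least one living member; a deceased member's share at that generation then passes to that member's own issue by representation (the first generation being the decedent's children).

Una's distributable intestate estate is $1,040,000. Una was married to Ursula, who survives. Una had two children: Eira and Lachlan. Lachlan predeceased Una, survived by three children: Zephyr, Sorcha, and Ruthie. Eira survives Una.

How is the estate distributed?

Ursula takes one-quarter of $1,040,000 = $260,000. The remaining $780,000 passes to the descendants.
The descendants' portion ($780,000) is divided into 2 shares of $390,000: Eira takes $390,000; Lachlan's $390,000 share passes to Lachlan's issue.
Lachlan's share ($390,000) is divided into 3 shares of $130,000: Zephyr, Sorcha, and Ruthie each take $130,000.

Ursula: $260,000; Eira: $390,000; Zephyr: $130,000; Sorcha: $130,000; Ruthie: $130,000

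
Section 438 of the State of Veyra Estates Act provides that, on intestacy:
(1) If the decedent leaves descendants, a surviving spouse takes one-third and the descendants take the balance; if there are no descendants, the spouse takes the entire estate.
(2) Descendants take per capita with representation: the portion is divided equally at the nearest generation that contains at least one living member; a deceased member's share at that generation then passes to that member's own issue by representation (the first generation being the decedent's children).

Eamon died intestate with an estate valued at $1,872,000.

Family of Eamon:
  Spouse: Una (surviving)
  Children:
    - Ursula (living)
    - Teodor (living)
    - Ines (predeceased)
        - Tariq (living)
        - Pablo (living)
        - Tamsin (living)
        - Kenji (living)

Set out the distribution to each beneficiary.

Una takes one-third of $1,872,000 = $624,000. The remaining $1,248,000 passes to the descendants.
The descendants' portion ($1,248,000) is divided into 3 shares of $416,000: Ursula and Teodor each take $416,000; Ines's $416,000 share passes to Ines's issue.
Ines's share ($416,000) is divided into 4 shares of $104,000: Tariq, Pablo, Tamsin, and Kenji each take $104,000.

Una: $624,000; Ursula: $416,000; Teodor: $416,000; Tariq: $104,000; Pablo: $104,000; Tamsin: $104,000; Kenji: $104,000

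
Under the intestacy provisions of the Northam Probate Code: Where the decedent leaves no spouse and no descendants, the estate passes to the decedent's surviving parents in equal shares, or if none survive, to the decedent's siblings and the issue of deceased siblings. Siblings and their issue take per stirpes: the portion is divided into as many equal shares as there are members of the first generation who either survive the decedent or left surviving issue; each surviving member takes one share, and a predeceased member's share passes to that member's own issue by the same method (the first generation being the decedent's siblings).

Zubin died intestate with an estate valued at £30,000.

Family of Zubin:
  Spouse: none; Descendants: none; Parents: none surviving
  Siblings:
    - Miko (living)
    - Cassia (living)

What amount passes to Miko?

The entire £30,000 passes to the siblings and their issue.
That amount (£30,000) is divided into 2 shares of £15,000: Miko and Cassia each take £15,000.

Miko receives £15,000.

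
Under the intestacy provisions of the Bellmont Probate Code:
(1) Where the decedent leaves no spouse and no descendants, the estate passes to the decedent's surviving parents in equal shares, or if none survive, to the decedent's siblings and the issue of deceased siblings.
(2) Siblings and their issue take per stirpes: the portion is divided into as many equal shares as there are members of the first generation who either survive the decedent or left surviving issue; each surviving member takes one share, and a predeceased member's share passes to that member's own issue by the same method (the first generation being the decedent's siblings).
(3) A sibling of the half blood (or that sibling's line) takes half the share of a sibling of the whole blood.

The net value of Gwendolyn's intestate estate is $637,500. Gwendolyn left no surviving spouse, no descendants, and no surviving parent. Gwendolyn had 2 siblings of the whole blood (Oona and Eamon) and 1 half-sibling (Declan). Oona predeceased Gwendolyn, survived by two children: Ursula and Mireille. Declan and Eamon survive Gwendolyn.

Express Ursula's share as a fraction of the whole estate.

The entire $637,500 passes to the siblings and their issue.
Counting each half-blood sibling's line as half a unit, there are 5/2 units in $637,500, so one unit is $255,000. Whole-blood lines (Oona and Eamon) take $255,000 each; half-blood lines (Declan) take $127,500 each.
Oona's share ($255,000) is divided into 2 shares of $127,500: Ursula and Mireille each take $127,500.

Ursula receives 1/5 of the estate.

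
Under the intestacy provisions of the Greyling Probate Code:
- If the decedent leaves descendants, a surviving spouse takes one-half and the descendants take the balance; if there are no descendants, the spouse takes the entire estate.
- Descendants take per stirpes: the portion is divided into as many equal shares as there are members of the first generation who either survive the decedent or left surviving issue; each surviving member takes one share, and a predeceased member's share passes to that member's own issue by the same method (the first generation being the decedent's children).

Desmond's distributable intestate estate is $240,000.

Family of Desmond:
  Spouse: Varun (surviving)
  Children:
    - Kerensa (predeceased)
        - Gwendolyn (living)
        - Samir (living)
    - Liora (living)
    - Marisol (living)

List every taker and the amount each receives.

Varun: $120,000; Gwendolyn: $20,000; Samir: $20,000; Liora: $40,000; Marisol: $40,000

Varun takes one-half of $240,000 = $120,000. The remaining $120,000 passes to the descendants.
The descendants' portion ($120,000) is divided into 3 shares of $40,000: Liora and Marisol each take $40,000; Kerensa's $40,000 share passes to Kerensa's issue.
Kerensa's share ($40,000) is divided into 2 shares of $20,000: Gwendolyn and Samir each take $20,000.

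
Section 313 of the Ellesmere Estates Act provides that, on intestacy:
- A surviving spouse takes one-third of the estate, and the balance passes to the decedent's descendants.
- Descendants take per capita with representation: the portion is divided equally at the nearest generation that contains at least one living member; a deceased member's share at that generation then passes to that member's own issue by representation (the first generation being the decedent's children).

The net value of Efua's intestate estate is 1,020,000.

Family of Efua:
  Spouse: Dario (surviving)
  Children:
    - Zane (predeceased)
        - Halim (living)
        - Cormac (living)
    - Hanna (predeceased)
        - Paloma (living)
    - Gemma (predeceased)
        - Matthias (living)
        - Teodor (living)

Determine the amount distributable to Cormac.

Cormac receives 136,000.

Dario takes one-third of 1,020,000 = 340,000. The remaining 680,000 passes to the descendants.
No child survives, so the initial division is made at the grandchildren's generation.
The descendants' portion (680,000) is divided into 5 shares of 136,000: Halim, Cormac, Paloma, Matthias, and Teodor each take 136,000.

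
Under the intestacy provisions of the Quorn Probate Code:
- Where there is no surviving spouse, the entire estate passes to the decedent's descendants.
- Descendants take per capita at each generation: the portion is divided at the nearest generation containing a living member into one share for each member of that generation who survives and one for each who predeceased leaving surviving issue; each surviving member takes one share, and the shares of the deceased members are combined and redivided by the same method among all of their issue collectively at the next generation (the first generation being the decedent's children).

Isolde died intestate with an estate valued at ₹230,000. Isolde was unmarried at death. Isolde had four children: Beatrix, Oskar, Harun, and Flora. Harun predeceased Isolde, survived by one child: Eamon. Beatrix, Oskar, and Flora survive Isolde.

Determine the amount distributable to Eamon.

Eamon receives ₹57,500.

The entire ₹230,000 passes to the descendants.
That amount (₹230,000) is divided at the children's generation into 4 shares of ₹57,500. Beatrix, Oskar, and Flora each take ₹57,500. The remaining share for the deceased Harun (₹57,500) is carried to the next generation.
That pool (₹57,500) passes entirely to Eamon, the sole taker at the grandchildren's generation.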